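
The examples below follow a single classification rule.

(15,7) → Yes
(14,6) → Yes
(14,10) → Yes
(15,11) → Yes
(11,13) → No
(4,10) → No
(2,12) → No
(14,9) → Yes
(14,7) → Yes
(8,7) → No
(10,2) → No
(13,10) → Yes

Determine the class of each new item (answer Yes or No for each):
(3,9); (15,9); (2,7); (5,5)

No, Yes, No, No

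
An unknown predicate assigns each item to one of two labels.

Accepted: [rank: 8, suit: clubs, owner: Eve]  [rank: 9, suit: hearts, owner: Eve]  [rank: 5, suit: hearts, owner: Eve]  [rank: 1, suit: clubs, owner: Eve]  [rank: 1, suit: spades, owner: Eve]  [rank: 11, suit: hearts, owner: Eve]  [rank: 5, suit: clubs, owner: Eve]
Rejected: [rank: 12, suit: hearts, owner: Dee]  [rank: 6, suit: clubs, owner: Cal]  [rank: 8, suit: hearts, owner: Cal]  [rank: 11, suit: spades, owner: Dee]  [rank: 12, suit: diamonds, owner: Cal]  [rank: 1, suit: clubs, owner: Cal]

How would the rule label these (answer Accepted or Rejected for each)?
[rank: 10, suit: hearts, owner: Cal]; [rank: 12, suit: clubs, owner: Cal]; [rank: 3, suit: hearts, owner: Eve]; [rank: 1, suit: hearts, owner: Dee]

Rejected, Rejected, Accepted, Rejected

Comparing the two groups points to one rule — owner is Eve.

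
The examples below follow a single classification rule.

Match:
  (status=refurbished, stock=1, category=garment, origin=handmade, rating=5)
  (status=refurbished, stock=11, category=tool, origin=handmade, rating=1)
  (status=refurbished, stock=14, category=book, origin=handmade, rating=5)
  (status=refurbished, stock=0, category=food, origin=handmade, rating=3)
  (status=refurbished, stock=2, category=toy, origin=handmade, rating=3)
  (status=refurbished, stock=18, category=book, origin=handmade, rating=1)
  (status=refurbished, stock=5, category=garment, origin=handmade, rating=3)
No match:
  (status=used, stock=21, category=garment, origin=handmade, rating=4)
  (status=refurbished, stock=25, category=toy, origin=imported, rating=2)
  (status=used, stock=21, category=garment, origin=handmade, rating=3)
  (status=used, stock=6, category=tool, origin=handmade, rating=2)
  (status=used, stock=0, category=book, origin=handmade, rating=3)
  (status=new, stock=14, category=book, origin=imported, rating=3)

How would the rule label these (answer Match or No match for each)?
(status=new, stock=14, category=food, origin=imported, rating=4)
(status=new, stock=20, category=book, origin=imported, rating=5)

No match, No match

All 'Match' examples share one property — status is refurbished AND origin is handmade — and every 'No match' example lacks it.
(status=new, stock=14, category=food, origin=imported, rating=4): status is new, origin is imported — doesn't qualify, so No match.
(status=new, stock=20, category=book, origin=imported, rating=5): status is new, origin is imported — doesn't qualify, so No match.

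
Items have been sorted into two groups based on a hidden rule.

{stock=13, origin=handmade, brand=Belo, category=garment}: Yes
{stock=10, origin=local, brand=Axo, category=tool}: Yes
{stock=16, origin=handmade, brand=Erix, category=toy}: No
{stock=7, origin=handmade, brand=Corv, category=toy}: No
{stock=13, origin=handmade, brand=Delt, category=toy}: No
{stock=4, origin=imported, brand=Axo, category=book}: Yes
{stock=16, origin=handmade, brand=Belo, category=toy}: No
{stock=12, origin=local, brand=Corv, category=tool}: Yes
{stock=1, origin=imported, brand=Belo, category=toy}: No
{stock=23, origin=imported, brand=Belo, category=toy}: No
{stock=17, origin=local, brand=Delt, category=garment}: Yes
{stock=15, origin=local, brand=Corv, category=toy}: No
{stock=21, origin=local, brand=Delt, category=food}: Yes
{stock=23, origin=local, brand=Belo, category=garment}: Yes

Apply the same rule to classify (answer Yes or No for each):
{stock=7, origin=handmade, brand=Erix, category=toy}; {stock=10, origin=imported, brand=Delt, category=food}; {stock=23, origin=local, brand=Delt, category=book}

All 'Yes' examples share one property — category is not toy — and every 'No' example lacks it.

No, Yes, Yes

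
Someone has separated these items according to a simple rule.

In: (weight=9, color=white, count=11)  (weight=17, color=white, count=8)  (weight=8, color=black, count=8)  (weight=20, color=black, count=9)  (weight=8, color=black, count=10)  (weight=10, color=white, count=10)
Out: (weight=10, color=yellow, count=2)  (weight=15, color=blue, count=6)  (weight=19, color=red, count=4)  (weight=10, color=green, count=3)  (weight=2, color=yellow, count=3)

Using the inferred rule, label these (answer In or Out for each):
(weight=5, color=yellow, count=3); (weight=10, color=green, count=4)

Out, Out

The classifier is using: count ≥ 8.
Out: (weight=5, color=yellow, count=3), since count = 3. Out: (weight=10, color=green, count=4), since count = 4.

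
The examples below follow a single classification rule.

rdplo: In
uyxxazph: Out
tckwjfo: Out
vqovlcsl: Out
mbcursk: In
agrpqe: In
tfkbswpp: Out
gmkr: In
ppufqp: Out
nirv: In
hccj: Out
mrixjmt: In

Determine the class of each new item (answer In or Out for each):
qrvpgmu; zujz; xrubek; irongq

In, Out, In, In

Comparing the two groups points to one rule — contains 'r'.
In: qrvpgmu, since has 'r'.
Out: zujz, since no 'r'.
In: xrubek, since has 'r'.
In: irongq, since has 'r'.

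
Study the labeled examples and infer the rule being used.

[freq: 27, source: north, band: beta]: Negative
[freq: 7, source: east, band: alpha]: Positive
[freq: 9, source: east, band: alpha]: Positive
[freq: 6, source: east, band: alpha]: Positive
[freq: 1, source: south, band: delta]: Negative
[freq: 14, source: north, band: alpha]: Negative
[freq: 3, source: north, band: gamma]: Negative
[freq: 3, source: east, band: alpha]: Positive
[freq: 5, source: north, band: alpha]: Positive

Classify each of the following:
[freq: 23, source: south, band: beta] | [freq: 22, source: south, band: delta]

The common property of the 'Positive' items is: band is alpha AND freq ≤ 9. No 'Negative' item has it.

Negative, Negative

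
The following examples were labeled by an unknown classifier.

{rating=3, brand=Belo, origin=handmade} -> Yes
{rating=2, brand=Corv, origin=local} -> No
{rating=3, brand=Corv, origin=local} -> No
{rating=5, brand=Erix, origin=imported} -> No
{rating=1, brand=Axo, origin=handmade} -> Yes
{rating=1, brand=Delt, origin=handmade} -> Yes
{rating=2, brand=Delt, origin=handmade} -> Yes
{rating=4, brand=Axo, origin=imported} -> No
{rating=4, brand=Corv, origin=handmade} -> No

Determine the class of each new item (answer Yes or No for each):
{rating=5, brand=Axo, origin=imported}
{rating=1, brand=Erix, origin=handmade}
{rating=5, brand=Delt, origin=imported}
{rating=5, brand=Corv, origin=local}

All 'Yes' examples share one property — origin is handmade AND rating ≤ 3 — and every 'No' example lacks it.
{rating=5, brand=Axo, origin=imported}: No (origin is imported, rating = 5).
{rating=1, brand=Erix, origin=handmade}: Yes (origin is handmade, rating = 1).
{rating=5, brand=Delt, origin=imported}: No (origin is imported, rating = 5).
{rating=5, brand=Corv, origin=local}: No (origin is local, rating = 5).

No, Yes, No, No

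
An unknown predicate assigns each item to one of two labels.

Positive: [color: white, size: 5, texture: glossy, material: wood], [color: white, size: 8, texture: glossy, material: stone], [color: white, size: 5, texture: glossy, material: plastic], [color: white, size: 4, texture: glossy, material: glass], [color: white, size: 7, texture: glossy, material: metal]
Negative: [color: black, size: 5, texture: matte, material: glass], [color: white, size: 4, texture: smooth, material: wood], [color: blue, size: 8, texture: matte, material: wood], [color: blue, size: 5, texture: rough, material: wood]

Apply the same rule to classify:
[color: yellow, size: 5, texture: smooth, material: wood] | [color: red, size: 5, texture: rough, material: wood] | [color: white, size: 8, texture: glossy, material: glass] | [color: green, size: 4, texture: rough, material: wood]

Negative, Negative, Positive, Negative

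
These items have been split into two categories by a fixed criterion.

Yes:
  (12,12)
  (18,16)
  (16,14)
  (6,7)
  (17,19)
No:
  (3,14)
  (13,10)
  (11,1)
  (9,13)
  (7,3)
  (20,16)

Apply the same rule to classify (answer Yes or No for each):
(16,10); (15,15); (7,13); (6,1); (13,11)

The common property of the 'Yes' items is: |first − second| ≤ 2. No 'No' item has it.
(16,10): No (|16−10| = 6).
(15,15): Yes (|15−15| = 0).
(7,13): No (|7−13| = 6).
(6,1): No (|6−1| = 5).
(13,11): Yes (|13−11| = 2).

No, Yes, No, No, Yes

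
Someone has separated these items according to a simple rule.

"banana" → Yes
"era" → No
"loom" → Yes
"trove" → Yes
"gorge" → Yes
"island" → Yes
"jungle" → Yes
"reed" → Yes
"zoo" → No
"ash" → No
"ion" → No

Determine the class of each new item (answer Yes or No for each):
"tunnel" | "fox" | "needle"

Yes, No, Yes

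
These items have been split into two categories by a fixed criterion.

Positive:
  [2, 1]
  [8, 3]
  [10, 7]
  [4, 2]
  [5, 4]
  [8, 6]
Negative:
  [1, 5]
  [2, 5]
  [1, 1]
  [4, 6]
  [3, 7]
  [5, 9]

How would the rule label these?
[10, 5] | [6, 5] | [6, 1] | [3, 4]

Positive, Positive, Positive, Negative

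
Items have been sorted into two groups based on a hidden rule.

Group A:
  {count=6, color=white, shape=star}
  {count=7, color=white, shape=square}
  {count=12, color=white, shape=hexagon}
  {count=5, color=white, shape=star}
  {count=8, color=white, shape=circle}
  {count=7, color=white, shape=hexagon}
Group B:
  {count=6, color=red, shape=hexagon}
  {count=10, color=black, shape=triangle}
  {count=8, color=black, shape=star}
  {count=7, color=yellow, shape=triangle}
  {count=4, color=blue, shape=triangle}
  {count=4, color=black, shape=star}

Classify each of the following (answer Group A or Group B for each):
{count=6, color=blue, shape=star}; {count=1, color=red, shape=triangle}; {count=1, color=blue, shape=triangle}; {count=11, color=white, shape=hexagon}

Group B, Group B, Group B, Group A

Looking at the examples, the only property every 'Group A' case has and every 'Group B' case lacks is: color is white.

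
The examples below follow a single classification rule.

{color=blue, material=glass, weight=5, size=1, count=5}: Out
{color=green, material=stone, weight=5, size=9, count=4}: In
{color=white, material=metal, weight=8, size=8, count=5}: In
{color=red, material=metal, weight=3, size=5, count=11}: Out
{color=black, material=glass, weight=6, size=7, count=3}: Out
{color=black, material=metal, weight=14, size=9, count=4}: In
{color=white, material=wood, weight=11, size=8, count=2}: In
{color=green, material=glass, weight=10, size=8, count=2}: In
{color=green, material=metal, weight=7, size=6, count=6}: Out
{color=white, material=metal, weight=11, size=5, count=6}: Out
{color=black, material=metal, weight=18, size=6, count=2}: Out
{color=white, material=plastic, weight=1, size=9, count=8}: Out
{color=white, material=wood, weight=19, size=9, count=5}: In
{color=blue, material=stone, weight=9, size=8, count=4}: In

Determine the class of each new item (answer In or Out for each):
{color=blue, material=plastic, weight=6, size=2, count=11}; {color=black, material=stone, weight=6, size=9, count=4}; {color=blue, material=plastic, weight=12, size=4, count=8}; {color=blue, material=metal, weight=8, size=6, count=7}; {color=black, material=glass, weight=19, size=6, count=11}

The rule appears to be: count ≤ 5 AND size ≥ 8.
{color=blue, material=plastic, weight=6, size=2, count=11}: count = 11, size = 2 — fails this test, so Out.
{color=black, material=stone, weight=6, size=9, count=4}: count = 4, size = 9 — qualifies, so In.
{color=blue, material=plastic, weight=12, size=4, count=8}: count = 8, size = 4 — fails this test, so Out.
{color=blue, material=metal, weight=8, size=6, count=7}: count = 7, size = 6 — fails this test, so Out.
{color=black, material=glass, weight=19, size=6, count=11}: count = 11, size = 6 — fails this test, so Out.

Out, In, Out, Out, Out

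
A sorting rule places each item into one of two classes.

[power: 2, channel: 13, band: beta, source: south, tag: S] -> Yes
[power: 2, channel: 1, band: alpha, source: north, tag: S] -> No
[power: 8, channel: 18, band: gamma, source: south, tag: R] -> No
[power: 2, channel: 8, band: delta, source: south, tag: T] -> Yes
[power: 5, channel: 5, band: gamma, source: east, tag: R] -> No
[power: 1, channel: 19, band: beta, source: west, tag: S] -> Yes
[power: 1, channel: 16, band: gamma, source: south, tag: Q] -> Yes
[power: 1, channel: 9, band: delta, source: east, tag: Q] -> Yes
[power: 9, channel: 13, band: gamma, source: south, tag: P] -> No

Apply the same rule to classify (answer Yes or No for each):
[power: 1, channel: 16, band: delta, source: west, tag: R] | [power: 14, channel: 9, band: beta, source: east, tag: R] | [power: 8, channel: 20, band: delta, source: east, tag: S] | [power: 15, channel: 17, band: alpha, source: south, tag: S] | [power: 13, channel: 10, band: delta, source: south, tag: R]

Every 'Yes' example satisfies: power ≤ 2 AND channel ≥ 5. None of the 'No' examples do.

Yes, No, No, No, No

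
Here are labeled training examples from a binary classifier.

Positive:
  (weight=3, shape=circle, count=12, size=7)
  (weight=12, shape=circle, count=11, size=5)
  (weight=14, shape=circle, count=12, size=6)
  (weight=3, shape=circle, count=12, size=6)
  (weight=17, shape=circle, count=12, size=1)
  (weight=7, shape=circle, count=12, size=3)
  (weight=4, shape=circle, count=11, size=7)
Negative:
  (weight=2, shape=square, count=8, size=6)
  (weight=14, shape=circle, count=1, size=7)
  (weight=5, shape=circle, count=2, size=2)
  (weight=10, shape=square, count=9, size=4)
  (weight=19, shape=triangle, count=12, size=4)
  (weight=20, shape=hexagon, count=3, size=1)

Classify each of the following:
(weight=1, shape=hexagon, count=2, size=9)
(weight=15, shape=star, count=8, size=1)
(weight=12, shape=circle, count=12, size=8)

Rule: shape is circle AND count ≥ 3. This holds for each 'Positive' example and fails for each 'Negative' one.
(weight=1, shape=hexagon, count=2, size=9) → shape is hexagon, count = 2 → Negative. (weight=15, shape=star, count=8, size=1) → shape is star, count = 8 → Negative. (weight=12, shape=circle, count=12, size=8) → shape is circle, count = 12 → Positive.

Negative, Negative, Positive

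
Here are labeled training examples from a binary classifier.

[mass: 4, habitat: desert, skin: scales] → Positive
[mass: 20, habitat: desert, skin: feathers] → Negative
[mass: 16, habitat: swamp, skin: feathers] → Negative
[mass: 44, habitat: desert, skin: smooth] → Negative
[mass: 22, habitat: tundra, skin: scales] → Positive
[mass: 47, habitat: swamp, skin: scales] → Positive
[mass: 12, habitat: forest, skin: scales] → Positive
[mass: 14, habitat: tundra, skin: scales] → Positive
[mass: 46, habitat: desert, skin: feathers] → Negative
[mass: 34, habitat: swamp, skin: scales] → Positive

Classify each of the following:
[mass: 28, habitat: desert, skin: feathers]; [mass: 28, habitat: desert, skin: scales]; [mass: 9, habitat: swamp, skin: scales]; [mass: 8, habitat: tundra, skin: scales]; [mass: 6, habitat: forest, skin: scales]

Negative, Positive, Positive, Positive, Positive

Comparing the two groups points to one rule — skin is scales.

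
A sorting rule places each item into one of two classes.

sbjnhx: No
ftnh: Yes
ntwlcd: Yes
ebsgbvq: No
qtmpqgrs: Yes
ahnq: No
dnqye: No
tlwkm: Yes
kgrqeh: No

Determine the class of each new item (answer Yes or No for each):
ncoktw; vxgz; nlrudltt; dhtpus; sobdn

Yes, No, Yes, Yes, No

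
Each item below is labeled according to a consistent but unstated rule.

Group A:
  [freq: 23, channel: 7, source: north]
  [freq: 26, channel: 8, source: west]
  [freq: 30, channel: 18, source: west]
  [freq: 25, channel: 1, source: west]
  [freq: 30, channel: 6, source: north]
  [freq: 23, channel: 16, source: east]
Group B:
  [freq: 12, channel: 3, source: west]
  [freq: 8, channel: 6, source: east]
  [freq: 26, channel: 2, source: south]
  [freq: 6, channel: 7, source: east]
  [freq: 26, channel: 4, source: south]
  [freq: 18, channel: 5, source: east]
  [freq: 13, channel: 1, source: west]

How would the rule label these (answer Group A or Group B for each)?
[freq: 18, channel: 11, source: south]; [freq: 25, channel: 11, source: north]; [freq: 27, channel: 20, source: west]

Group B, Group A, Group A

The distinguishing property — source is not south AND freq ≥ 23 — holds for all the 'Group A' cases and none of the 'Group B' cases.
[freq: 18, channel: 11, source: south]: source is south, freq = 18, doesn't match → Group B.
[freq: 25, channel: 11, source: north]: source is north, freq = 25, has this property → Group A.
[freq: 27, channel: 20, source: west]: source is west, freq = 27, has this property → Group A.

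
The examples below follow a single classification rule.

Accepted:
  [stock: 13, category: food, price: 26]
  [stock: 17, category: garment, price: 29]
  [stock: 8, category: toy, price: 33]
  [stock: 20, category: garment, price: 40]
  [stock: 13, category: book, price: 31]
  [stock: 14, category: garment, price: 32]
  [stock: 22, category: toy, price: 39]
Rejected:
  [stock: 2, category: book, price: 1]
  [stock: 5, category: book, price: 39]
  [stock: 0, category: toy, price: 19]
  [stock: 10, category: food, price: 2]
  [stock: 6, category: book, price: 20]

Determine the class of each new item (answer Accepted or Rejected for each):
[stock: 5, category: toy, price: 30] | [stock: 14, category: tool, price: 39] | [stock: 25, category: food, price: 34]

The distinguishing property — price ≥ 19 AND stock ≥ 8 — holds for all the 'Accepted' cases and none of the 'Rejected' cases.
[stock: 5, category: toy, price: 30] → price = 30, stock = 5 → Rejected. [stock: 14, category: tool, price: 39] → price = 39, stock = 14 → Accepted. [stock: 25, category: food, price: 34] → price = 34, stock = 25 → Accepted.

Rejected, Accepted, Accepted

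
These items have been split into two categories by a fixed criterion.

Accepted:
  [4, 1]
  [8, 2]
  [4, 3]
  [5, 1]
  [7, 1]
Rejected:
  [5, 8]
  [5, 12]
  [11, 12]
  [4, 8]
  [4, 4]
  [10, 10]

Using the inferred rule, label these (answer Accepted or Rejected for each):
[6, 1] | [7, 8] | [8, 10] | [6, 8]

Accepted, Rejected, Rejected, Rejected

A rule that fits every label: first > second — true of each 'Accepted' example, false of each 'Rejected' one.
[6, 1] — 6 > 1, hence Accepted.
[7, 8] — 7 < 8, hence Rejected.
[8, 10] — 8 < 10, hence Rejected.
[6, 8] — 6 < 8, hence Rejected.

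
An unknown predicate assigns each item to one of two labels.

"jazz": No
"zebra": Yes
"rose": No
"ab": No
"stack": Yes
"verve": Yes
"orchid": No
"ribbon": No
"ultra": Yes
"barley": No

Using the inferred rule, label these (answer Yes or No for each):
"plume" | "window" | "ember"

Yes, No, Yes

The classifier is using: odd length.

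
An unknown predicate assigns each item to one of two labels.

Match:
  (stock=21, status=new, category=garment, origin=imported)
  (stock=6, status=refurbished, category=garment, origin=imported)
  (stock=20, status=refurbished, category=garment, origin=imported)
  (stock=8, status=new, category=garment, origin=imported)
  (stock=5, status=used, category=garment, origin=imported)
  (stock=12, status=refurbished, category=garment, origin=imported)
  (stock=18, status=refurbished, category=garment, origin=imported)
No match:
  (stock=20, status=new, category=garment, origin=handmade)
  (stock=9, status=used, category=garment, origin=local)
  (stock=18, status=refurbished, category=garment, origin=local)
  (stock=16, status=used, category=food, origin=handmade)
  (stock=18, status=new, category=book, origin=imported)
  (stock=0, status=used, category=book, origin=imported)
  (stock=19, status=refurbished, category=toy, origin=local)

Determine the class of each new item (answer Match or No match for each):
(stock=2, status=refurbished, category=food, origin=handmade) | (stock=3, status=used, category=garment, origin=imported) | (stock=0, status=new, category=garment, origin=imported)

No match, Match, Match

The distinguishing property — category is garment AND origin is imported — holds for all the 'Match' cases and none of the 'No match' cases.
(stock=2, status=refurbished, category=food, origin=handmade) — category is food, origin is handmade, hence No match.
(stock=3, status=used, category=garment, origin=imported) — category is garment, origin is imported, hence Match.
(stock=0, status=new, category=garment, origin=imported) — category is garment, origin is imported, hence Match.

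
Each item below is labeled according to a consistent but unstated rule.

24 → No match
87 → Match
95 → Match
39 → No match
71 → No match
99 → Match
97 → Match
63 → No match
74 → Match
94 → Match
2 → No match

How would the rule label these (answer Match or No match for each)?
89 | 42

The common property of the 'Match' items is: at least 74. No 'No match' item has it.

Match, No match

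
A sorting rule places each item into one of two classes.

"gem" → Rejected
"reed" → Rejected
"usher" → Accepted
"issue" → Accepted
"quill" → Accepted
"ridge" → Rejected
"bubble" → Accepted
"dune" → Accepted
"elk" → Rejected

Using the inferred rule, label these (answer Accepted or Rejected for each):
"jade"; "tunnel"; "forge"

Rejected, Accepted, Rejected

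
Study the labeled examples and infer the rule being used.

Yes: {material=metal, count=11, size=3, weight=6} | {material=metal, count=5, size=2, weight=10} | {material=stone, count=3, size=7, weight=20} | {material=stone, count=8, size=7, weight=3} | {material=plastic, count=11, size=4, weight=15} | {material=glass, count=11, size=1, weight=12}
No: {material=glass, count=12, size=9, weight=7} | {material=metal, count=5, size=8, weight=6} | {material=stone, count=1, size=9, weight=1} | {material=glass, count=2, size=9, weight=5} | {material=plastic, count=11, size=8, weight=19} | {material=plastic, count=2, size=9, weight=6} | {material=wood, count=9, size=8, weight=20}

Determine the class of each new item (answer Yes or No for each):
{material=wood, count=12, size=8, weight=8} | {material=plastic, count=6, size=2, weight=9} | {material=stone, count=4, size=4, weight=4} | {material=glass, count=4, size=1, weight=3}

All 'Yes' examples share one property — size ≤ 7 — and every 'No' example lacks it.
No: {material=wood, count=12, size=8, weight=8}, since size = 8.
Yes: {material=plastic, count=6, size=2, weight=9}, since size = 2.
Yes: {material=stone, count=4, size=4, weight=4}, since size = 4.
Yes: {material=glass, count=4, size=1, weight=3}, since size = 1.

No, Yes, Yes, Yes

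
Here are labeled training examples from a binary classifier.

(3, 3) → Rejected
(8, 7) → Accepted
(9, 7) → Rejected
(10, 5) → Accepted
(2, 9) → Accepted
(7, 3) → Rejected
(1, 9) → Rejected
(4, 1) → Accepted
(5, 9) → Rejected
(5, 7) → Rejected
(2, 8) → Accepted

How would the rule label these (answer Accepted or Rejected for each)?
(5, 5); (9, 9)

'Accepted' ⟺ first is even.
(5, 5): Rejected (first 5).
(9, 9): Rejected (first 9).

Rejected, Rejected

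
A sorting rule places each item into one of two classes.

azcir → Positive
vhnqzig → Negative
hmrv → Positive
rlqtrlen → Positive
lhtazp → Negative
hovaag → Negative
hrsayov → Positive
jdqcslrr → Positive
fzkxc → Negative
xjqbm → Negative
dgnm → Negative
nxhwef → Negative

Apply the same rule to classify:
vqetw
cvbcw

All 'Positive' examples share one property — contains 'r' — and every 'Negative' example lacks it.
vqetw — no 'r', hence Negative.
cvbcw — no 'r', hence Negative.

Negative, Negative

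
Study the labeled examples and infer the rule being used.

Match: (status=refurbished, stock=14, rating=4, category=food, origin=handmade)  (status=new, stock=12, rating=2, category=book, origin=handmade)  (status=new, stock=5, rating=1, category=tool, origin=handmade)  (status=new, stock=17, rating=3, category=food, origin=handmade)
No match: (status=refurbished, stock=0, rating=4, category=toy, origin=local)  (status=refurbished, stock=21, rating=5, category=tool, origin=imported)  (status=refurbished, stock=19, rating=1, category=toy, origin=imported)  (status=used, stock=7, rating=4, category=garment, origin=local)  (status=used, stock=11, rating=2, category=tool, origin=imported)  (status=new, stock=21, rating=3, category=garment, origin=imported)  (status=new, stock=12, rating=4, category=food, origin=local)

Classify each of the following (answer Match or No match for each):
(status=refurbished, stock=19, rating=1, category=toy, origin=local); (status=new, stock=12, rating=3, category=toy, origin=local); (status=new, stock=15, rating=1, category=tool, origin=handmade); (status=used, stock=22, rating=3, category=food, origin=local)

A rule that fits every label: origin is handmade — true of each 'Match' example, false of each 'No match' one.
(status=refurbished, stock=19, rating=1, category=toy, origin=local) → origin is local → No match. (status=new, stock=12, rating=3, category=toy, origin=local) → origin is local → No match. (status=new, stock=15, rating=1, category=tool, origin=handmade) → origin is handmade → Match. (status=used, stock=22, rating=3, category=food, origin=local) → origin is local → No match.

No match, No match, Match, No match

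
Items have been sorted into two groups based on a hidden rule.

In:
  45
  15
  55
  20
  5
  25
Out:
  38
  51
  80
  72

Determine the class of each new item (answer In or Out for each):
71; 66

A rule that fits every label: multiple of 5 AND at most 55 — true of each 'In' example, false of each 'Out' one.
71: Out (71 = 5·14 + 1, 71 > 55). 66: Out (66 = 5·13 + 1, 66 > 55).

Out, Out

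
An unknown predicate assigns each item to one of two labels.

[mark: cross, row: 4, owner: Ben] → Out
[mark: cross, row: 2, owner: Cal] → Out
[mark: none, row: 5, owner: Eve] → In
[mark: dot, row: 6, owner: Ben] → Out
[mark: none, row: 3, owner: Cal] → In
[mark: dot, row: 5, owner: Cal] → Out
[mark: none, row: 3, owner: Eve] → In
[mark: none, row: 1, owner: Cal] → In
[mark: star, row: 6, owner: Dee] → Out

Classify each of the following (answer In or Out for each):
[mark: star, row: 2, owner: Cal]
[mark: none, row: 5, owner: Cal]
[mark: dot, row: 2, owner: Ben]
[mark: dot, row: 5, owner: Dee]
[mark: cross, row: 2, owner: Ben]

The common property of the 'In' items is: mark is none. No 'Out' item has it.
[mark: star, row: 2, owner: Cal]: mark is star, fails this test → Out. [mark: none, row: 5, owner: Cal]: mark is none, checks out → In. [mark: dot, row: 2, owner: Ben]: mark is dot, fails this test → Out. [mark: dot, row: 5, owner: Dee]: mark is dot, fails this test → Out. [mark: cross, row: 2, owner: Ben]: mark is cross, fails this test → Out.

Out, In, Out, Out, Out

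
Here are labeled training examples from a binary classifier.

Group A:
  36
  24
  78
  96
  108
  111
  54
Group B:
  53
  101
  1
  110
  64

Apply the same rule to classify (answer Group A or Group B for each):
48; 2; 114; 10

Group A, Group B, Group A, Group B

A rule that fits every label: multiple of 3 — true of each 'Group A' example, false of each 'Group B' one.
48: Group A (48 = 3·16).
2: Group B (2 = 3·0 + 2).
114: Group A (114 = 3·38).
10: Group B (10 = 3·3 + 1).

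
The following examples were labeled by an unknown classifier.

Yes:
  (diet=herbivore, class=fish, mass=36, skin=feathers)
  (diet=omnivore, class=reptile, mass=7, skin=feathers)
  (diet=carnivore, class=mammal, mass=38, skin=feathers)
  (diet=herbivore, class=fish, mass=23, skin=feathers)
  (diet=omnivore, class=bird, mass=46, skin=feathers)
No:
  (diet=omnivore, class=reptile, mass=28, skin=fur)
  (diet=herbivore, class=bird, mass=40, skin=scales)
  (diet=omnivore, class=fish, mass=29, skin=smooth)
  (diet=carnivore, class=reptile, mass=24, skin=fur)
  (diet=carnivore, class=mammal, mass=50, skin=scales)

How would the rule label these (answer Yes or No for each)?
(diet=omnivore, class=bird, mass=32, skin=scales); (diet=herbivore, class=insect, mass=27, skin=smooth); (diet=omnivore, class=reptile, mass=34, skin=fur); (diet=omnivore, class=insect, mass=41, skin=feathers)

No, No, No, Yes

'Yes' ⟺ skin is feathers.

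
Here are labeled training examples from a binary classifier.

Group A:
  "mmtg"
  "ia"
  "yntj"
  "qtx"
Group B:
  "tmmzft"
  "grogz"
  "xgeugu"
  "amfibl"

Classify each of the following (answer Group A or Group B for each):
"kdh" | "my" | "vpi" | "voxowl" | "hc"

Group A, Group A, Group A, Group B, Group A

The pattern is that an item is 'Group A' exactly when: length ≤ 4.
"kdh": length 3 — fits, so Group A. "my": length 2 — fits, so Group A. "vpi": length 3 — fits, so Group A. "voxowl": length 6 — fails the rule, so Group B. "hc": length 2 — fits, so Group A.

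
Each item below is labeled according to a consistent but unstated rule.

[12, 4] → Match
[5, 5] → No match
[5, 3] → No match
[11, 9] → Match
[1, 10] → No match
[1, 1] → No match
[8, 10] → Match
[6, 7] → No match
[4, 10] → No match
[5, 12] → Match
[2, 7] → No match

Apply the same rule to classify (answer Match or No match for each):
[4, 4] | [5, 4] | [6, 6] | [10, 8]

Rule: sum ≥ 16. This holds for each 'Match' example and fails for each 'No match' one.
No match: [4, 4], since 4+4 = 8. No match: [5, 4], since 5+4 = 9. No match: [6, 6], since 6+6 = 12. Match: [10, 8], since 10+8 = 18.

No match, No match, No match, Match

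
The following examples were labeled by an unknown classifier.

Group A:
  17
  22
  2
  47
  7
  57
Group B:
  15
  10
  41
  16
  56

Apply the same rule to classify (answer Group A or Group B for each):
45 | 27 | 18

The rule appears to be: ≡ 2 (mod 5).

Group B, Group A, Group B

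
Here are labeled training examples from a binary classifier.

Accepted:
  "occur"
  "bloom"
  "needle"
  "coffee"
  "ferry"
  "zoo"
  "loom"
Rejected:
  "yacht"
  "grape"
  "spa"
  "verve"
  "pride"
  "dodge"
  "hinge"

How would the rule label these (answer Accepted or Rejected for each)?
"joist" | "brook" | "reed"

The rule appears to be: has a double letter.
"joist" — no doubled letter, hence Rejected. "brook" — 'oo' doubled, hence Accepted. "reed" — 'ee' doubled, hence Accepted.

Rejected, Accepted, Accepted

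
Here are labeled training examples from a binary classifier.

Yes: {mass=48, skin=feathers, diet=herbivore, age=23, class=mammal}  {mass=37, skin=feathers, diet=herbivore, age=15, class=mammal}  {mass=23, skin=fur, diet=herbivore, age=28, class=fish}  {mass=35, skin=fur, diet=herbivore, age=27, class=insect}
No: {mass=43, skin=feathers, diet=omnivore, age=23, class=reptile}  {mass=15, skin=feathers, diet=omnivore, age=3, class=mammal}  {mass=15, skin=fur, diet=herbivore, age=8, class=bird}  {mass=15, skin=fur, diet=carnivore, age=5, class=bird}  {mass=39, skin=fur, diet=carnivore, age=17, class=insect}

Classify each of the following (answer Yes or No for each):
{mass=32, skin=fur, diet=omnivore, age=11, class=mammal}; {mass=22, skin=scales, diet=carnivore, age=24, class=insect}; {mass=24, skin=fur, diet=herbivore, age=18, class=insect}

The classifier is using: diet is herbivore AND age ≥ 15.
{mass=32, skin=fur, diet=omnivore, age=11, class=mammal} — diet is omnivore, age = 11, hence No.
{mass=22, skin=scales, diet=carnivore, age=24, class=insect} — diet is carnivore, age = 24, hence No.
{mass=24, skin=fur, diet=herbivore, age=18, class=insect} — diet is herbivore, age = 18, hence Yes.

No, No, Yes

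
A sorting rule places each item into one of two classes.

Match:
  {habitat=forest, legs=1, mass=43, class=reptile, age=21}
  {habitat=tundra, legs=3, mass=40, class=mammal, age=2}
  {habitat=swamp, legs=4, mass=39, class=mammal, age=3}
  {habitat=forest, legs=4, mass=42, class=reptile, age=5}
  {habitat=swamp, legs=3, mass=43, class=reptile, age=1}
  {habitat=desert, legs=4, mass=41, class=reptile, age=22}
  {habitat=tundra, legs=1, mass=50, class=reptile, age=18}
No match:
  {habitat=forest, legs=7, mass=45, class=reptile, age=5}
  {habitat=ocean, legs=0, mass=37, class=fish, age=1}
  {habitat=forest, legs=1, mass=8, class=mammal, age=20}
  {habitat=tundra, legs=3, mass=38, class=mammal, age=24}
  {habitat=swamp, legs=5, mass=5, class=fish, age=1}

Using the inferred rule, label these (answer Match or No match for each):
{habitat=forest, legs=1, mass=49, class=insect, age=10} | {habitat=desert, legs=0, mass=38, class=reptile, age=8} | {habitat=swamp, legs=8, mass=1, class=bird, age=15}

Match, No match, No match

Rule: legs ≤ 4 AND mass ≥ 39. This holds for each 'Match' example and fails for each 'No match' one.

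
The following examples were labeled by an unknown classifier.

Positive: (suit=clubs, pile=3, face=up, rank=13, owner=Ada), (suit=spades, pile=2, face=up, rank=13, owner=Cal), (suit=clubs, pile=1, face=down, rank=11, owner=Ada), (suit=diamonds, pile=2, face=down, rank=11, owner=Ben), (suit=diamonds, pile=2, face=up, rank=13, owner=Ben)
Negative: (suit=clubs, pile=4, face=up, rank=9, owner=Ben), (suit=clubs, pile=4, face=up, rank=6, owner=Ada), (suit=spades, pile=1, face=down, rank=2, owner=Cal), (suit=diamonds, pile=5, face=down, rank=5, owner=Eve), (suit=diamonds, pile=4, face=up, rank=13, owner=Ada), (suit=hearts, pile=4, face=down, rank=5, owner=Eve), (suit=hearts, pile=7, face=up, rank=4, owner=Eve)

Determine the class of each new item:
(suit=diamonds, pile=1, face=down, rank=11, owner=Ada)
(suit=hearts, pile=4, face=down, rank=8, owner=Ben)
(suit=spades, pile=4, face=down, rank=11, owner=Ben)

Positive, Negative, Negative

A rule that fits every label: rank ≥ 4 AND pile ≤ 3 — true of each 'Positive' example, false of each 'Negative' one.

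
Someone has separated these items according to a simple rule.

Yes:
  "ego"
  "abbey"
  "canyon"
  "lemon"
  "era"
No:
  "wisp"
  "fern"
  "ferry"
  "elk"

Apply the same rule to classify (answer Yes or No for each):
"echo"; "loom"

Yes, Yes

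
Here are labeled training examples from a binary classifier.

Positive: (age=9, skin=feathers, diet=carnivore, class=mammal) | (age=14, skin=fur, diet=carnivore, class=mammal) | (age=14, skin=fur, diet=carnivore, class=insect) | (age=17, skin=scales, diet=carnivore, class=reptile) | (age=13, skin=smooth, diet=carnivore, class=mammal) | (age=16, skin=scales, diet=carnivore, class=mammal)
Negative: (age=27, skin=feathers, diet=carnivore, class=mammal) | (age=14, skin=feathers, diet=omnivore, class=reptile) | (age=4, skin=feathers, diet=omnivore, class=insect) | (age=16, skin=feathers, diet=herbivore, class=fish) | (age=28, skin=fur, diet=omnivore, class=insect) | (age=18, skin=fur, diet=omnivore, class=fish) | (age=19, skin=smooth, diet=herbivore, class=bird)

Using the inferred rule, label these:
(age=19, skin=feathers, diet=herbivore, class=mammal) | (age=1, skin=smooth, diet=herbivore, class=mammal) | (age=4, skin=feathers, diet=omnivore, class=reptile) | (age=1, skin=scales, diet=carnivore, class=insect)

Negative, Negative, Negative, Positive

All 'Positive' examples share one property — diet is carnivore AND age ≤ 17 — and every 'Negative' example lacks it.
(age=19, skin=feathers, diet=herbivore, class=mammal): diet is herbivore, age = 19, fails the rule → Negative. (age=1, skin=smooth, diet=herbivore, class=mammal): diet is herbivore, age = 1, fails the rule → Negative. (age=4, skin=feathers, diet=omnivore, class=reptile): diet is omnivore, age = 4, fails the rule → Negative. (age=1, skin=scales, diet=carnivore, class=insect): diet is carnivore, age = 1, matches → Positive.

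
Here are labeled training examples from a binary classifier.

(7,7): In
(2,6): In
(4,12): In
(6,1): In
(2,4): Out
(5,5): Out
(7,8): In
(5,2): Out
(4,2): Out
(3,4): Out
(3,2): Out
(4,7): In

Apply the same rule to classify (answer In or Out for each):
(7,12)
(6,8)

All 'In' examples share one property — max ≥ 6 — and every 'Out' example lacks it.
(7,12): max 12 — has this property, so In.
(6,8): max 8 — has this property, so In.

In, In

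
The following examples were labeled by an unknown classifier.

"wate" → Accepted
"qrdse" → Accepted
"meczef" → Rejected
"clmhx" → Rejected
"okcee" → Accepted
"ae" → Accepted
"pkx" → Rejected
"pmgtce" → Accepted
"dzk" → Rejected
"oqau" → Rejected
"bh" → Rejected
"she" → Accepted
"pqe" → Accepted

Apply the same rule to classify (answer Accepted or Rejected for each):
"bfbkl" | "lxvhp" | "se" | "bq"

Rejected, Rejected, Accepted, Rejected

The rule appears to be: ends with 'e'.
Rejected: "bfbkl", since ends with 'l'.
Rejected: "lxvhp", since ends with 'p'.
Accepted: "se", since ends with 'e'.
Rejected: "bq", since ends with 'q'.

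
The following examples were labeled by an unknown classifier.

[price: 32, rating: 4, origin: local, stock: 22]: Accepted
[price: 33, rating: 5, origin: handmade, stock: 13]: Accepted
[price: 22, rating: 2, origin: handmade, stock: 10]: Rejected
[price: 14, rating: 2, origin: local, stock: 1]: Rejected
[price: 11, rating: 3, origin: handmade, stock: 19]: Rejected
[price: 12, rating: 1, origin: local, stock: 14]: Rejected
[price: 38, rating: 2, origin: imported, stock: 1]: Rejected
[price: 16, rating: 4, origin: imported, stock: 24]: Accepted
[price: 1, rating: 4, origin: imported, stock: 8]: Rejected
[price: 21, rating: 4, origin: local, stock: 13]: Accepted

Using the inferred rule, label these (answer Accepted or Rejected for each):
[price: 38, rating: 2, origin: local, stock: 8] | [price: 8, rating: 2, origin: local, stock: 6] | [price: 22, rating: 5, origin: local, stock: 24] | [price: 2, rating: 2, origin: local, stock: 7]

A rule that fits every label: price ≥ 14 AND stock ≥ 13 — true of each 'Accepted' example, false of each 'Rejected' one.
[price: 38, rating: 2, origin: local, stock: 8]: Rejected (price = 38, stock = 8). [price: 8, rating: 2, origin: local, stock: 6]: Rejected (price = 8, stock = 6). [price: 22, rating: 5, origin: local, stock: 24]: Accepted (price = 22, stock = 24). [price: 2, rating: 2, origin: local, stock: 7]: Rejected (price = 2, stock = 7).

Rejected, Rejected, Accepted, Rejected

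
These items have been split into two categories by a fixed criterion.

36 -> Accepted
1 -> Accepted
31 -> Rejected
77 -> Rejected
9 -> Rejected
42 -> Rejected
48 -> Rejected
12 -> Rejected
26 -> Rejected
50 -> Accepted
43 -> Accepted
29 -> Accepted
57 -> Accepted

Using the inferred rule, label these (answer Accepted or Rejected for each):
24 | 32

Rejected, Rejected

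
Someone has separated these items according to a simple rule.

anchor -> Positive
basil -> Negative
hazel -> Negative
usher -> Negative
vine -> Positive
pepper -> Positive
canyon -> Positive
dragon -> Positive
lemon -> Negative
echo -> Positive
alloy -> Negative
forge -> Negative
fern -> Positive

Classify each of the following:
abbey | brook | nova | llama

Negative, Negative, Positive, Negative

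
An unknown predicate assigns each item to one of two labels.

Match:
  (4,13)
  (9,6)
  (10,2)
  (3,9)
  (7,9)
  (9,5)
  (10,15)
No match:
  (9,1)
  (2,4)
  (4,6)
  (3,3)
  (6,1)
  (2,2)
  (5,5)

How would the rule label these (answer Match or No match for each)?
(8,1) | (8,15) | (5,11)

The common property of the 'Match' items is: sum ≥ 12. No 'No match' item has it.
(8,1) → 8+1 = 9 → No match.
(8,15) → 8+15 = 23 → Match.
(5,11) → 5+11 = 16 → Match.

No match, Match, Match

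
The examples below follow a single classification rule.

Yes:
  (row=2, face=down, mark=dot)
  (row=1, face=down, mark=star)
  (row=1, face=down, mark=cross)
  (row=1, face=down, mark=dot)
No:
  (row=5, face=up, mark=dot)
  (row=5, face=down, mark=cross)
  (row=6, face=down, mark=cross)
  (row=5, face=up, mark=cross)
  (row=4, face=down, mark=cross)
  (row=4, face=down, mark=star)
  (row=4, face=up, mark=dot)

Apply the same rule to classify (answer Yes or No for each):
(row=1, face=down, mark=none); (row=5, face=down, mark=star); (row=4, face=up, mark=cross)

Yes, No, No

One predicate separates the groups cleanly: row ≤ 2.
(row=1, face=down, mark=none): row = 1 — fits, so Yes.
(row=5, face=down, mark=star): row = 5 — does not pass, so No.
(row=4, face=up, mark=cross): row = 4 — does not pass, so No.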